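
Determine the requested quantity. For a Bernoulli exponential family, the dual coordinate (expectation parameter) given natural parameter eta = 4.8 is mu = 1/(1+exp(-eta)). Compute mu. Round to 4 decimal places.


Dual coordinate (expectation parameter) for Bernoulli:
mu = 1/(1+exp(-eta)).
eta = 4.8.
exp(-eta) = exp(-4.8) = 0.00823.
mu = 1/(1+0.00823) = 0.9918

0.9918


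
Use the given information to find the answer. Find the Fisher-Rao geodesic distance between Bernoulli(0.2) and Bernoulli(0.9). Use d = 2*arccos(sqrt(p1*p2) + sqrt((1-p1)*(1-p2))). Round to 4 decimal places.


Geodesic distance on Bernoulli manifold:
d(p1,p2) = 2*arccos(sqrt(p1*p2) + sqrt((1-p1)*(1-p2))).
sqrt(p1*p2) = sqrt(0.2*0.9) = 0.424264.
sqrt((1-p1)*(1-p2)) = sqrt(0.8*0.1) = 0.282843.
arg = 0.424264 + 0.282843 = 0.707107.
d = 2*arccos(0.707107) = 1.5708

1.5708


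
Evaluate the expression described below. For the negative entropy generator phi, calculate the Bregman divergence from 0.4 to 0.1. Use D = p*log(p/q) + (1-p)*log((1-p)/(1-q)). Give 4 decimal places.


Bregman divergence with negative entropy generator:
D = p*log(p/q) + (1-p)*log((1-p)/(1-q)).
p = 0.4, q = 0.1.
p*log(p/q) = 0.4*log(0.4/0.1) = 0.554518.
(1-p)*log((1-p)/(1-q)) = 0.6*log(0.6/0.9) = -0.243279.
D = 0.554518 + -0.243279 = 0.3112

0.3112


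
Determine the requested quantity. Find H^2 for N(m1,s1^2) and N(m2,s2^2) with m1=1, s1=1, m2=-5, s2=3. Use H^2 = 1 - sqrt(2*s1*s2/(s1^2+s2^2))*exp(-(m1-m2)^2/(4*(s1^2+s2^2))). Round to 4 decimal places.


Squared Hellinger distance for Gaussians:
H^2 = 1 - sqrt(2*s1*s2/(s1^2+s2^2)) * exp(-(m1-m2)^2/(4*(s1^2+s2^2))).
s1^2 = 1, s2^2 = 9, s1^2+s2^2 = 10.
sqrt(2*1*3/(10)) = 0.774597.
(m1-m2)^2 = (6)^2 = 36.
exp(-36/(4*10)) = exp(-0.9) = 0.40657.
H^2 = 1 - 0.774597*0.40657 = 0.6851

0.6851


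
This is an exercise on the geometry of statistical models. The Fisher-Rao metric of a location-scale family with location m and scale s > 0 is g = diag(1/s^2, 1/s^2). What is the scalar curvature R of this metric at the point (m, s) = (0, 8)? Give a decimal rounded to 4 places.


The metric has the form g = (A dm^2 + B ds^2)/s^2 with A = 1, B = 1.
Substitute u = sqrt(A/B)*m: g = B*(du^2 + ds^2)/s^2, i.e. B times the
Poincare upper half-plane metric, which has constant Gaussian curvature -1.
Scaling a 2D metric by a constant c divides the Gaussian curvature by c,
so K = -1/B = -1/(1) = -1.0000 everywhere (the point (m, s) = (0, 8) is irrelevant:
the curvature is constant).
Scalar curvature in dimension 2: R = 2K = -2/(1) = -2.0000.

-2.0000


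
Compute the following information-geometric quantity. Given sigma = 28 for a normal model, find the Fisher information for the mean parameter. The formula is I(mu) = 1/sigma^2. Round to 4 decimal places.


The Fisher information for the mean of a normal distribution is I(mu) = 1/sigma^2.
sigma = 28, so sigma^2 = 784.
I(mu) = 1/784 = 0.0013

0.0013


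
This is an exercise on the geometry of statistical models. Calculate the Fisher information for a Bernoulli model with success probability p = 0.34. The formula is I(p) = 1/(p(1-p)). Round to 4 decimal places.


For Bernoulli(p), Fisher information is I(p) = 1/(p*(1-p)).
p = 0.34, 1-p = 0.66.
p*(1-p) = 0.2244.
I(p) = 1/0.2244 = 4.4563

4.4563


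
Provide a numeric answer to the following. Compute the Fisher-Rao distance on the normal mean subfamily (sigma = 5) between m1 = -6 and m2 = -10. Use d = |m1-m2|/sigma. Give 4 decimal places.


On the fixed-variance normal subfamily, geodesic distance = |m1-m2|/sigma.
|-6 - -10| = 4.
sigma = 5.
d = 4/5 = 0.8000

0.8000


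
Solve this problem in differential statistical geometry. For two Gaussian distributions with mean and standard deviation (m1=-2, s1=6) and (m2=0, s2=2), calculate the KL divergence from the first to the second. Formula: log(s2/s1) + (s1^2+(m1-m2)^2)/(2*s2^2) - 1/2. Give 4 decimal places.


KL divergence between normal distributions:
KL = log(s2/s1) + (s1^2 + (m1-m2)^2)/(2*s2^2) - 1/2.
log(2/6) = -1.098612.
(6^2 + (-2-0)^2)/(2*2^2) = (36 + 4)/8 = 5.0.
KL = -1.098612 + 5.0 - 0.5 = 3.4014

3.4014


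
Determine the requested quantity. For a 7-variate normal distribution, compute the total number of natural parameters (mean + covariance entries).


Exponential family dimension calculation:
For 7-dim MVN: mean has 7 params, covariance has 7*8/2 = 28 unique entries.
Total dim = 7 + 28 = 35.

35


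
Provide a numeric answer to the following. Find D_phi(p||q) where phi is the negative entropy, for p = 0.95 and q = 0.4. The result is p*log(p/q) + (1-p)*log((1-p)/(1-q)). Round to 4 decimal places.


Bregman divergence with negative entropy generator:
D = p*log(p/q) + (1-p)*log((1-p)/(1-q)).
p = 0.95, q = 0.4.
p*log(p/q) = 0.95*log(0.95/0.4) = 0.821748.
(1-p)*log((1-p)/(1-q)) = 0.05*log(0.05/0.6) = -0.124245.
D = 0.821748 + -0.124245 = 0.6975

0.6975


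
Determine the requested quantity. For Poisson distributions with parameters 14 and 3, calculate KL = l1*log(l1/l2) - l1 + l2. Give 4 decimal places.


KL divergence for Poisson:
KL = l1*log(l1/l2) - l1 + l2.
l1 = 14, l2 = 3.
log(14/3) = 1.540445.
l1*log(l1/l2) = 14 * 1.540445 = 21.566231.
KL = 21.566231 - 14 + 3 = 10.5662

10.5662


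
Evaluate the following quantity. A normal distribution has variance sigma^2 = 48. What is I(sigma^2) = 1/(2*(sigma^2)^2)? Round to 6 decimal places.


Fisher information for variance: I(sigma^2) = 1/(2*sigma^4).
sigma^2 = 48, so sigma^4 = 2304.
I = 1/(2*2304) = 1/4608 = 0.000217

0.000217


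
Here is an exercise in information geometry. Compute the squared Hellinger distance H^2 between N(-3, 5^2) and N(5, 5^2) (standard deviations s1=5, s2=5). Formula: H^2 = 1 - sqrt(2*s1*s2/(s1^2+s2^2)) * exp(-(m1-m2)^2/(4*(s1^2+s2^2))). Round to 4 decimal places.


Squared Hellinger distance for Gaussians:
H^2 = 1 - sqrt(2*s1*s2/(s1^2+s2^2)) * exp(-(m1-m2)^2/(4*(s1^2+s2^2))).
s1^2 = 25, s2^2 = 25, s1^2+s2^2 = 50.
sqrt(2*5*5/(50)) = 1.0.
(m1-m2)^2 = (-8)^2 = 64.
exp(-64/(4*50)) = exp(-0.32) = 0.726149.
H^2 = 1 - 1.0*0.726149 = 0.2739

0.2739


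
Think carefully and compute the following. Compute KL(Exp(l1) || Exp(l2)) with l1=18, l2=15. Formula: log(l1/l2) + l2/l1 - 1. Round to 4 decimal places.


KL divergence for exponential family:
KL = log(l1/l2) + l2/l1 - 1.
log(18/15) = 0.182322.
15/18 = 0.833333.
KL = 0.182322 + 0.833333 - 1 = 0.0157

0.0157


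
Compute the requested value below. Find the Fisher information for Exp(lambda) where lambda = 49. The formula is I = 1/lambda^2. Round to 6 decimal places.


Fisher information for exponential: I(lambda) = 1/lambda^2.
lambda = 49, lambda^2 = 2401.
I = 1/2401 = 0.000416

0.000416


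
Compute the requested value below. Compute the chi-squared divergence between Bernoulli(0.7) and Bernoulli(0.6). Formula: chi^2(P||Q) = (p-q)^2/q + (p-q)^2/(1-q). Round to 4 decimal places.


Chi-squared divergence between Bernoulli distributions:
chi^2 = (p-q)^2/q + (p-q)^2/(1-q).
p = 0.7, q = 0.6, p-q = 0.1.
(p-q)^2 = 0.01.
term1 = 0.01/0.6 = 0.016667.
term2 = 0.01/0.4 = 0.025.
chi^2 = 0.016667 + 0.025 = 0.0417

0.0417


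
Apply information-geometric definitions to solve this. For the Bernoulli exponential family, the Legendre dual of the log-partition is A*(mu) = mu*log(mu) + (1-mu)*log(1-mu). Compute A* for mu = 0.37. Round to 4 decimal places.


Legendre transform for Bernoulli:
A*(mu) = mu*log(mu) + (1-mu)*log(1-mu).
mu = 0.37, 1-mu = 0.63.
mu*log(mu) = 0.37*log(0.37) = -0.367873.
(1-mu)*log(1-mu) = 0.63*log(0.63) = -0.291082.
A* = -0.367873 + -0.291082 = -0.6590

-0.6590


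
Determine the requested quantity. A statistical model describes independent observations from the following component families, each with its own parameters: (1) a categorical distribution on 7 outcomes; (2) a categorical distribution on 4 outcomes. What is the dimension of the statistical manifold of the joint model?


The dimension of a statistical manifold equals the number of free
(independent) real parameters of the model. For a product of independent
blocks the parameter counts add.
- categorical on 7 outcomes (probabilities sum to 1): 7-1 = 6.
- categorical on 4 outcomes (probabilities sum to 1): 4-1 = 3.
Total = 6 + 3 = 9.
Dimension = 9

9


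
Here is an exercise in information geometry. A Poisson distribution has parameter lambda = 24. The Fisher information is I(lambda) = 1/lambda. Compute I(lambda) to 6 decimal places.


Fisher information for Poisson: I(lambda) = 1/lambda.
lambda = 24.
I(lambda) = 1/24 = 0.041667

0.041667


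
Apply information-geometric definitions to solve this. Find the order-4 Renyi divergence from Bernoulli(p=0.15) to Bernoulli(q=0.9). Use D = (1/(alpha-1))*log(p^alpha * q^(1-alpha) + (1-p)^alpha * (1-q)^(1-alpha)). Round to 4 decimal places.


Renyi divergence of order alpha between Bernoulli distributions:
D = (1/(alpha-1))*log(p^alpha * q^(1-alpha) + (1-p)^alpha * (1-q)^(1-alpha)).
alpha = 4, p = 0.15, q = 0.9.
p^alpha * q^(1-alpha) = 0.15^4 * 0.9^-3 = 0.000694.
(1-p)^alpha * (1-q)^(1-alpha) = 0.85^4 * 0.1^-3 = 522.00625.
sum = 0.000694 + 522.00625 = 522.006944.
D = (1/3)*log(522.006944) = 2.0859

2.0859


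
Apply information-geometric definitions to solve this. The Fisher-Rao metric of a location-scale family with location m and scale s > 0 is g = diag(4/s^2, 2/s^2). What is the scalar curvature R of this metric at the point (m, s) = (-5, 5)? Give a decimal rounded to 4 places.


The metric has the form g = (A dm^2 + B ds^2)/s^2 with A = 4, B = 2.
Substitute u = sqrt(A/B)*m: g = B*(du^2 + ds^2)/s^2, i.e. B times the
Poincare upper half-plane metric, which has constant Gaussian curvature -1.
Scaling a 2D metric by a constant c divides the Gaussian curvature by c,
so K = -1/B = -1/(2) = -0.5000 everywhere (the point (m, s) = (-5, 5) is irrelevant:
the curvature is constant).
Scalar curvature in dimension 2: R = 2K = -2/(2) = -1.0000.

-1.0000


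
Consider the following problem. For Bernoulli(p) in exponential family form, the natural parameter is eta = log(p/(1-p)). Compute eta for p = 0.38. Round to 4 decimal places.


Natural parameter for Bernoulli: eta = log(p/(1-p)).
p = 0.38, 1-p = 0.62.
p/(1-p) = 0.612903.
eta = log(0.612903) = -0.4895

-0.4895


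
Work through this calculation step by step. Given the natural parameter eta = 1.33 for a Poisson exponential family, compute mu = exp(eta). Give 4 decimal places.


Expectation parameter for Poisson exponential family:
mu = exp(eta).
eta = 1.33.
mu = exp(1.33) = 3.7810

3.7810


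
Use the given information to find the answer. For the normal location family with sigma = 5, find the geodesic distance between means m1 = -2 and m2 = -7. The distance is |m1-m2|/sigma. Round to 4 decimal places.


On the fixed-variance normal subfamily, geodesic distance = |m1-m2|/sigma.
|-2 - -7| = 5.
sigma = 5.
d = 5/5 = 1.0000

1.0000


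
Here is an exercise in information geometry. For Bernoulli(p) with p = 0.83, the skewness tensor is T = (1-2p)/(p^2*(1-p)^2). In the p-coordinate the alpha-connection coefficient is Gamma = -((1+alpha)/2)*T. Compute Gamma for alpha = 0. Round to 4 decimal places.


Skewness (Amari-Chentsov) tensor: T = (1-2p)/(p^2*(1-p)^2).
p = 0.83, 1-2p = -0.66, p^2 = 0.6889, (1-p)^2 = 0.0289.
T = -0.66/(0.6889 * 0.0289) = -33.150487.
In the p-coordinate, Gamma^(alpha) = Gamma^(0) - (alpha/2)*T with Gamma^(0) = (1/2)*g'(p) = -T/2,
so Gamma^(alpha) = -((1+alpha)/2)*T.
alpha = 0, -(1+alpha)/2 = -0.5.
Gamma = -0.5 * -33.150487 = 16.5752

16.5752


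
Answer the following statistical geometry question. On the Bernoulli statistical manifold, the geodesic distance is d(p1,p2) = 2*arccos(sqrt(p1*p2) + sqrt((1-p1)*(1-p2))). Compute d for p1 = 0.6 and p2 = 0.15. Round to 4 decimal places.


Geodesic distance on Bernoulli manifold:
d(p1,p2) = 2*arccos(sqrt(p1*p2) + sqrt((1-p1)*(1-p2))).
sqrt(p1*p2) = sqrt(0.6*0.15) = 0.3.
sqrt((1-p1)*(1-p2)) = sqrt(0.4*0.85) = 0.583095.
arg = 0.3 + 0.583095 = 0.883095.
d = 2*arccos(0.883095) = 0.9768

0.9768


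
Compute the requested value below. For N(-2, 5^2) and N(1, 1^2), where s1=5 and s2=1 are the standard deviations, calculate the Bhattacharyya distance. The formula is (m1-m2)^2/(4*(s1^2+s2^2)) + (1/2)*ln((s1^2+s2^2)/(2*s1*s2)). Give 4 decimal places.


Bhattacharyya distance between two Gaussians:
DB = (m1-m2)^2/(4*(s1^2+s2^2)) + (1/2)*ln((s1^2+s2^2)/(2*s1*s2)).
(m1-m2)^2 = (-3)^2 = 9.
s1^2+s2^2 = 25 + 1 = 26.
term1 = 9/104 = 0.086538.
term2 = 0.5*ln(26/10.0) = 0.477756.
DB = 0.086538 + 0.477756 = 0.5643

0.5643


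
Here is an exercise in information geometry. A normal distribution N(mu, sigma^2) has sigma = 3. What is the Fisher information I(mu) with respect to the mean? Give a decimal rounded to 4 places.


The Fisher information for the mean of a normal distribution is I(mu) = 1/sigma^2.
sigma = 3, so sigma^2 = 9.
I(mu) = 1/9 = 0.1111

0.1111


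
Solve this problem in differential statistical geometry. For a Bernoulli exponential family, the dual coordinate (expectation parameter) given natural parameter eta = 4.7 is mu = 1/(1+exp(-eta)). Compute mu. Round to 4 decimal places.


Dual coordinate (expectation parameter) for Bernoulli:
mu = 1/(1+exp(-eta)).
eta = 4.7.
exp(-eta) = exp(-4.7) = 0.009095.
mu = 1/(1+0.009095) = 0.9910

0.9910


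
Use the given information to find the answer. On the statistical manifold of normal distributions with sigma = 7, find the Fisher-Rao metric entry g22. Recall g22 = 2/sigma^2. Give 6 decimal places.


For the 2-parameter normal family, the Fisher metric has:
  g11 = 1/sigma^2, g22 = 2/sigma^2.
sigma = 7, sigma^2 = 49.
g22 = 0.040816

0.040816


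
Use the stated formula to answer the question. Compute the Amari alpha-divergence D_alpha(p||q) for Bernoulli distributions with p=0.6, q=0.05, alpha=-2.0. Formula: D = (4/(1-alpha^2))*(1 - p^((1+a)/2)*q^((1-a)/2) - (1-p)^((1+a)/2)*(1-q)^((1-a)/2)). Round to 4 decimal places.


Amari alpha-divergence:
D = (4/(1-alpha^2))*(1 - p^((1+a)/2)*q^((1-a)/2) - (1-p)^((1+a)/2)*(1-q)^((1-a)/2)).
alpha = -2.0, p = 0.6, q = 0.05.
e1 = (1+alpha)/2 = -0.5, e2 = (1-alpha)/2 = 1.5.
t1 = p^e1 * q^e2 = 0.6^-0.5 * 0.05^1.5 = 0.014434.
t2 = (1-p)^e1 * (1-q)^e2 = 0.4^-0.5 * 0.95^1.5 = 1.464048.
4/(1-alpha^2) = -1.333333.
D = -1.333333*(1 - 0.014434 - 1.464048) = 0.6380

0.6380


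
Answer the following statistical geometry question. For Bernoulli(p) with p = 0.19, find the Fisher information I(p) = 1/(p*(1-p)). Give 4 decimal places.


For Bernoulli(p), Fisher information is I(p) = 1/(p*(1-p)).
p = 0.19, 1-p = 0.81.
p*(1-p) = 0.1539.
I(p) = 1/0.1539 = 6.4977

6.4977


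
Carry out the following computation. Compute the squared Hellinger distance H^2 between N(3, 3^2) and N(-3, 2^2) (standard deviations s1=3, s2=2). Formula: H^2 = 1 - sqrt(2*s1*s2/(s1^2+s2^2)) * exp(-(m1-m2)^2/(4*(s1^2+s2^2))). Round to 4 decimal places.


Squared Hellinger distance for Gaussians:
H^2 = 1 - sqrt(2*s1*s2/(s1^2+s2^2)) * exp(-(m1-m2)^2/(4*(s1^2+s2^2))).
s1^2 = 9, s2^2 = 4, s1^2+s2^2 = 13.
sqrt(2*3*2/(13)) = 0.960769.
(m1-m2)^2 = (6)^2 = 36.
exp(-36/(4*13)) = exp(-0.692308) = 0.50042.
H^2 = 1 - 0.960769*0.50042 = 0.5192

0.5192


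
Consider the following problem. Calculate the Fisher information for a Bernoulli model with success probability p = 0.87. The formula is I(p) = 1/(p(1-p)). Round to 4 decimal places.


For Bernoulli(p), Fisher information is I(p) = 1/(p*(1-p)).
p = 0.87, 1-p = 0.13.
p*(1-p) = 0.1131.
I(p) = 1/0.1131 = 8.8417

8.8417


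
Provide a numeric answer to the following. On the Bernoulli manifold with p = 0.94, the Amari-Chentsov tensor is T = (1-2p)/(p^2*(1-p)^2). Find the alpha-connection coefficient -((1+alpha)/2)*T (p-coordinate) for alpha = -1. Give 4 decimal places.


Skewness (Amari-Chentsov) tensor: T = (1-2p)/(p^2*(1-p)^2).
p = 0.94, 1-2p = -0.88, p^2 = 0.8836, (1-p)^2 = 0.0036.
T = -0.88/(0.8836 * 0.0036) = -276.646044.
In the p-coordinate, Gamma^(alpha) = Gamma^(0) - (alpha/2)*T with Gamma^(0) = (1/2)*g'(p) = -T/2,
so Gamma^(alpha) = -((1+alpha)/2)*T.
alpha = -1, -(1+alpha)/2 = 0.0.
Gamma = 0.0 * -276.646044 = 0.0000

0.0000


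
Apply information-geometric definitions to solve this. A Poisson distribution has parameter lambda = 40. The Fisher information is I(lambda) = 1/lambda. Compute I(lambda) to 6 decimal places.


Fisher information for Poisson: I(lambda) = 1/lambda.
lambda = 40.
I(lambda) = 1/40 = 0.025000

0.025000


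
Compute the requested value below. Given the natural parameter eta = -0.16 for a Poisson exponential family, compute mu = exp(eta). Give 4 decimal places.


Expectation parameter for Poisson exponential family:
mu = exp(eta).
eta = -0.16.
mu = exp(-0.16) = 0.8521

0.8521


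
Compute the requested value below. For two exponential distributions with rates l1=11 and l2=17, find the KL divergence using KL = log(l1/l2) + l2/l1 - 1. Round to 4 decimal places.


KL divergence for exponential family:
KL = log(l1/l2) + l2/l1 - 1.
log(11/17) = -0.435318.
17/11 = 1.545455.
KL = -0.435318 + 1.545455 - 1 = 0.1101

0.1101


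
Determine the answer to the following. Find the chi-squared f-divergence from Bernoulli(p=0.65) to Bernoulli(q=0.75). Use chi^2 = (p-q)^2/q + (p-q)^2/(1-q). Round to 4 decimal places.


Chi-squared divergence between Bernoulli distributions:
chi^2 = (p-q)^2/q + (p-q)^2/(1-q).
p = 0.65, q = 0.75, p-q = -0.1.
(p-q)^2 = 0.01.
term1 = 0.01/0.75 = 0.013333.
term2 = 0.01/0.25 = 0.04.
chi^2 = 0.013333 + 0.04 = 0.0533

0.0533


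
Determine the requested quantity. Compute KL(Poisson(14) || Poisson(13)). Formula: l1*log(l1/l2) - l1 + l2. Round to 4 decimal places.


KL divergence for Poisson:
KL = l1*log(l1/l2) - l1 + l2.
l1 = 14, l2 = 13.
log(14/13) = 0.074108.
l1*log(l1/l2) = 14 * 0.074108 = 1.037512.
KL = 1.037512 - 14 + 13 = 0.0375

0.0375


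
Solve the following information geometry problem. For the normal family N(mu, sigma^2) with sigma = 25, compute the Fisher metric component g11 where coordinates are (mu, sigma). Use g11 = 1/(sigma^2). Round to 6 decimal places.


For the 2-parameter normal family, the Fisher metric has:
  g11 = 1/sigma^2, g22 = 2/sigma^2.
sigma = 25, sigma^2 = 625.
g11 = 0.001600

0.001600


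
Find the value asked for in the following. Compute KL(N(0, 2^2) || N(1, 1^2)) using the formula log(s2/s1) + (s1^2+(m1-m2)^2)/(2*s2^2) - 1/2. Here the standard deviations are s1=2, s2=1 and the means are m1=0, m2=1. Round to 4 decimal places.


KL divergence between normal distributions:
KL = log(s2/s1) + (s1^2 + (m1-m2)^2)/(2*s2^2) - 1/2.
log(1/2) = -0.693147.
(2^2 + (0-1)^2)/(2*1^2) = (4 + 1)/2 = 2.5.
KL = -0.693147 + 2.5 - 0.5 = 1.3069

1.3069


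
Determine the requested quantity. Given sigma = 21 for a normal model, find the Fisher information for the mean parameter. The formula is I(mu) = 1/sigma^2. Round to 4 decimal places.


The Fisher information for the mean of a normal distribution is I(mu) = 1/sigma^2.
sigma = 21, so sigma^2 = 441.
I(mu) = 1/441 = 0.0023

0.0023


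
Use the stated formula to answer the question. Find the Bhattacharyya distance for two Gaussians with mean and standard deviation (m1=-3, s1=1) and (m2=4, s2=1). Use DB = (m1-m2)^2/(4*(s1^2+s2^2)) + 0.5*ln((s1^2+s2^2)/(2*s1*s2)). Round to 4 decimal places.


Bhattacharyya distance between two Gaussians:
DB = (m1-m2)^2/(4*(s1^2+s2^2)) + (1/2)*ln((s1^2+s2^2)/(2*s1*s2)).
(m1-m2)^2 = (-7)^2 = 49.
s1^2+s2^2 = 1 + 1 = 2.
term1 = 49/8 = 6.125.
term2 = 0.5*ln(2/2.0) = 0.0.
DB = 6.125 + 0.0 = 6.1250

6.1250


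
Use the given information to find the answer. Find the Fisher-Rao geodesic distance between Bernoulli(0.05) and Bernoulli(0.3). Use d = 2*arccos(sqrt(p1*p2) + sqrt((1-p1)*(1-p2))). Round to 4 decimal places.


Geodesic distance on Bernoulli manifold:
d(p1,p2) = 2*arccos(sqrt(p1*p2) + sqrt((1-p1)*(1-p2))).
sqrt(p1*p2) = sqrt(0.05*0.3) = 0.122474.
sqrt((1-p1)*(1-p2)) = sqrt(0.95*0.7) = 0.815475.
arg = 0.122474 + 0.815475 = 0.93795.
d = 2*arccos(0.93795) = 0.7083

0.7083


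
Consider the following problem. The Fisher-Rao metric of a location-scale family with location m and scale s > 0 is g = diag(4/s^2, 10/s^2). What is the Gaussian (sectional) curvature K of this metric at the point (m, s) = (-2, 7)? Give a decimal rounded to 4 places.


The metric has the form g = (A dm^2 + B ds^2)/s^2 with A = 4, B = 10.
Substitute u = sqrt(A/B)*m: g = B*(du^2 + ds^2)/s^2, i.e. B times the
Poincare upper half-plane metric, which has constant Gaussian curvature -1.
Scaling a 2D metric by a constant c divides the Gaussian curvature by c,
so K = -1/B = -1/(10) = -0.1000 everywhere (the point (m, s) = (-2, 7) is irrelevant:
the curvature is constant).
The requested Gaussian curvature is K = -0.1000.

-0.1000


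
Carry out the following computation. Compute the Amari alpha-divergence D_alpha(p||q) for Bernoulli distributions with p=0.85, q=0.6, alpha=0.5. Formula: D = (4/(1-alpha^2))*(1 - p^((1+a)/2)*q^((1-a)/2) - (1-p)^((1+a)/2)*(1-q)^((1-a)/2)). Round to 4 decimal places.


Amari alpha-divergence:
D = (4/(1-alpha^2))*(1 - p^((1+a)/2)*q^((1-a)/2) - (1-p)^((1+a)/2)*(1-q)^((1-a)/2)).
alpha = 0.5, p = 0.85, q = 0.6.
e1 = (1+alpha)/2 = 0.75, e2 = (1-alpha)/2 = 0.25.
t1 = p^e1 * q^e2 = 0.85^0.75 * 0.6^0.25 = 0.779116.
t2 = (1-p)^e1 * (1-q)^e2 = 0.15^0.75 * 0.4^0.25 = 0.191683.
4/(1-alpha^2) = 5.333333.
D = 5.333333*(1 - 0.779116 - 0.191683) = 0.1557

0.1557


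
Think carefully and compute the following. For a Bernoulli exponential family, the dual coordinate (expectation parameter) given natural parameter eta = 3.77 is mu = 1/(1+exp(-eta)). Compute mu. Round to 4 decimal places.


Dual coordinate (expectation parameter) for Bernoulli:
mu = 1/(1+exp(-eta)).
eta = 3.77.
exp(-eta) = exp(-3.77) = 0.023052.
mu = 1/(1+0.023052) = 0.9775

0.9775


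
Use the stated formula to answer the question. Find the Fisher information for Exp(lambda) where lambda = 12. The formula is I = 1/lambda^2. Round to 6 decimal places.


Fisher information for exponential: I(lambda) = 1/lambda^2.
lambda = 12, lambda^2 = 144.
I = 1/144 = 0.006944

0.006944


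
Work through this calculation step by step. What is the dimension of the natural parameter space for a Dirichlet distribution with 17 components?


Exponential family dimension calculation:
Dirichlet with 17 components has 17 natural parameters.

17


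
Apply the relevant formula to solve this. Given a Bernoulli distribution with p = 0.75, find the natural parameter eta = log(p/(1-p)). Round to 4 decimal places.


Natural parameter for Bernoulli: eta = log(p/(1-p)).
p = 0.75, 1-p = 0.25.
p/(1-p) = 3.0.
eta = log(3.0) = 1.0986

1.0986


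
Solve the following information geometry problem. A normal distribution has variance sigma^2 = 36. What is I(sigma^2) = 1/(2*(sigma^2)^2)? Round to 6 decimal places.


Fisher information for variance: I(sigma^2) = 1/(2*sigma^4).
sigma^2 = 36, so sigma^4 = 1296.
I = 1/(2*1296) = 1/2592 = 0.000386

0.000386


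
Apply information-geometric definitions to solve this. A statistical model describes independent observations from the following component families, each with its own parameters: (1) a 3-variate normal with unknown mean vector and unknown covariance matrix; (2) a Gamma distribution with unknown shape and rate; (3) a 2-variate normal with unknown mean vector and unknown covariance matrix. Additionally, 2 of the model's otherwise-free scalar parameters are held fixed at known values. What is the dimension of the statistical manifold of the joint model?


The dimension of a statistical manifold equals the number of free
(independent) real parameters of the model. For a product of independent
blocks the parameter counts add.
- 3-variate normal: 3 (mean) + 3*4/2 = 6 (symmetric covariance) = 9.
- Gamma (shape, rate): 2.
- 2-variate normal: 2 (mean) + 2*3/2 = 3 (symmetric covariance) = 5.
Total = 9 + 2 + 5 = 16.
2 parameter(s) fixed at known values: 16 - 2 = 14.
Dimension = 14

14


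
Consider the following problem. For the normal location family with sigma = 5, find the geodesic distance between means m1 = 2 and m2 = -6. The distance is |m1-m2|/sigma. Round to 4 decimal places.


On the fixed-variance normal subfamily, geodesic distance = |m1-m2|/sigma.
|2 - -6| = 8.
sigma = 5.
d = 8/5 = 1.6000

1.6000


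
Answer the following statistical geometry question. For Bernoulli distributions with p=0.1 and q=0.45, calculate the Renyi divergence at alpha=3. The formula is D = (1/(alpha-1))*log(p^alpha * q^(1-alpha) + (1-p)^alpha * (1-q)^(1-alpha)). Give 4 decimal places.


Renyi divergence of order alpha between Bernoulli distributions:
D = (1/(alpha-1))*log(p^alpha * q^(1-alpha) + (1-p)^alpha * (1-q)^(1-alpha)).
alpha = 3, p = 0.1, q = 0.45.
p^alpha * q^(1-alpha) = 0.1^3 * 0.45^-2 = 0.004938.
(1-p)^alpha * (1-q)^(1-alpha) = 0.9^3 * 0.55^-2 = 2.409917.
sum = 0.004938 + 2.409917 = 2.414856.
D = (1/2)*log(2.414856) = 0.4408

0.4408


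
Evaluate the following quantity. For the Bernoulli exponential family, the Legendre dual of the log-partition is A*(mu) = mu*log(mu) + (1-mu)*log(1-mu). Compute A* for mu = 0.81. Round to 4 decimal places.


Legendre transform for Bernoulli:
A*(mu) = mu*log(mu) + (1-mu)*log(1-mu).
mu = 0.81, 1-mu = 0.19.
mu*log(mu) = 0.81*log(0.81) = -0.170684.
(1-mu)*log(1-mu) = 0.19*log(0.19) = -0.315539.
A* = -0.170684 + -0.315539 = -0.4862

-0.4862


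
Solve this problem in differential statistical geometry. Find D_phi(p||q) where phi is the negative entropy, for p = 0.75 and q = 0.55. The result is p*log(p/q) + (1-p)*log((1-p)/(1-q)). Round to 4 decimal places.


Bregman divergence with negative entropy generator:
D = p*log(p/q) + (1-p)*log((1-p)/(1-q)).
p = 0.75, q = 0.55.
p*log(p/q) = 0.75*log(0.75/0.55) = 0.232616.
(1-p)*log((1-p)/(1-q)) = 0.25*log(0.25/0.45) = -0.146947.
D = 0.232616 + -0.146947 = 0.0857

0.0857


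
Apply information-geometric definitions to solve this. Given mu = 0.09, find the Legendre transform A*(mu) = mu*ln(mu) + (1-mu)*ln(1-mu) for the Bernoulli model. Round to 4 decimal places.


Legendre transform for Bernoulli:
A*(mu) = mu*log(mu) + (1-mu)*log(1-mu).
mu = 0.09, 1-mu = 0.91.
mu*log(mu) = 0.09*log(0.09) = -0.216715.
(1-mu)*log(1-mu) = 0.91*log(0.91) = -0.085823.
A* = -0.216715 + -0.085823 = -0.3025

-0.3025


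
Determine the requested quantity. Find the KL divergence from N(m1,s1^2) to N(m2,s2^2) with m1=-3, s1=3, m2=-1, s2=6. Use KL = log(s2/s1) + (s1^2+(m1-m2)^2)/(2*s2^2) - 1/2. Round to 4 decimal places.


KL divergence between normal distributions:
KL = log(s2/s1) + (s1^2 + (m1-m2)^2)/(2*s2^2) - 1/2.
log(6/3) = 0.693147.
(3^2 + (-3--1)^2)/(2*6^2) = (9 + 4)/72 = 0.180556.
KL = 0.693147 + 0.180556 - 0.5 = 0.3737

0.3737


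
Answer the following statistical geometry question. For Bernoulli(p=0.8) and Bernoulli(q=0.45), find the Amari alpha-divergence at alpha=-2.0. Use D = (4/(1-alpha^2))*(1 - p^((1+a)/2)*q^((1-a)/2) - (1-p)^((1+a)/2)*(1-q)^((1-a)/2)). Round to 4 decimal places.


Amari alpha-divergence:
D = (4/(1-alpha^2))*(1 - p^((1+a)/2)*q^((1-a)/2) - (1-p)^((1+a)/2)*(1-q)^((1-a)/2)).
alpha = -2.0, p = 0.8, q = 0.45.
e1 = (1+alpha)/2 = -0.5, e2 = (1-alpha)/2 = 1.5.
t1 = p^e1 * q^e2 = 0.8^-0.5 * 0.45^1.5 = 0.3375.
t2 = (1-p)^e1 * (1-q)^e2 = 0.2^-0.5 * 0.55^1.5 = 0.912072.
4/(1-alpha^2) = -1.333333.
D = -1.333333*(1 - 0.3375 - 0.912072) = 0.3328

0.3328


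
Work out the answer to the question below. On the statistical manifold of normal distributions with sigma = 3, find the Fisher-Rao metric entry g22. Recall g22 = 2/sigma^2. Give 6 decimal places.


For the 2-parameter normal family, the Fisher metric has:
  g11 = 1/sigma^2, g22 = 2/sigma^2.
sigma = 3, sigma^2 = 9.
g22 = 0.222222

0.222222


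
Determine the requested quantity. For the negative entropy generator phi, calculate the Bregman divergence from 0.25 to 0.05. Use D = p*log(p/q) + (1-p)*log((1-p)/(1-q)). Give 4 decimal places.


Bregman divergence with negative entropy generator:
D = p*log(p/q) + (1-p)*log((1-p)/(1-q)).
p = 0.25, q = 0.05.
p*log(p/q) = 0.25*log(0.25/0.05) = 0.402359.
(1-p)*log((1-p)/(1-q)) = 0.75*log(0.75/0.95) = -0.177292.
D = 0.402359 + -0.177292 = 0.2251

0.2251


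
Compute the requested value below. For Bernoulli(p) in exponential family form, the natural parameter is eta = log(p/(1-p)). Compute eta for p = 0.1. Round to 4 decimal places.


Natural parameter for Bernoulli: eta = log(p/(1-p)).
p = 0.1, 1-p = 0.9.
p/(1-p) = 0.111111.
eta = log(0.111111) = -2.1972

-2.1972


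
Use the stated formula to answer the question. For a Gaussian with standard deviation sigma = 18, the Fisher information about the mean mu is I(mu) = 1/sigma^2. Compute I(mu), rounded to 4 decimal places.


The Fisher information for the mean of a normal distribution is I(mu) = 1/sigma^2.
sigma = 18, so sigma^2 = 324.
I(mu) = 1/324 = 0.0031

0.0031


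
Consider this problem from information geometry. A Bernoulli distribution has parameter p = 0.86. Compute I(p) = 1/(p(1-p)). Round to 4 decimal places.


For Bernoulli(p), Fisher information is I(p) = 1/(p*(1-p)).
p = 0.86, 1-p = 0.14.
p*(1-p) = 0.1204.
I(p) = 1/0.1204 = 8.3056

8.3056


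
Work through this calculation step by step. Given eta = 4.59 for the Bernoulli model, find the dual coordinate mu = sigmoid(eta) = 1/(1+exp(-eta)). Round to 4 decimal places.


Dual coordinate (expectation parameter) for Bernoulli:
mu = 1/(1+exp(-eta)).
eta = 4.59.
exp(-eta) = exp(-4.59) = 0.010153.
mu = 1/(1+0.010153) = 0.9899

0.9899


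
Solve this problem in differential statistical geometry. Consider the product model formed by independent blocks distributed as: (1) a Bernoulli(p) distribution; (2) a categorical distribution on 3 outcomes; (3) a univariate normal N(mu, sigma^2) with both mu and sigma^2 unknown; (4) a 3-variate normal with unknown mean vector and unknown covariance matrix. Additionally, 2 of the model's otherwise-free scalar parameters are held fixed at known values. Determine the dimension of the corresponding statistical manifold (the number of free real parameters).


The dimension of a statistical manifold equals the number of free
(independent) real parameters of the model. For a product of independent
blocks the parameter counts add.
- Bernoulli (p): 1.
- categorical on 3 outcomes (probabilities sum to 1): 3-1 = 2.
- normal (mu, sigma^2): 2.
- 3-variate normal: 3 (mean) + 3*4/2 = 6 (symmetric covariance) = 9.
Total = 1 + 2 + 2 + 9 = 14.
2 parameter(s) fixed at known values: 14 - 2 = 12.
Dimension = 12

12


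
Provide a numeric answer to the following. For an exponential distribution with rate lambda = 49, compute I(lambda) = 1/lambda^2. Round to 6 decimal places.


Fisher information for exponential: I(lambda) = 1/lambda^2.
lambda = 49, lambda^2 = 2401.
I = 1/2401 = 0.000416

0.000416


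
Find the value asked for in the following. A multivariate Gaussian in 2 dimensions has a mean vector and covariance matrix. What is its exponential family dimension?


Exponential family dimension calculation:
For 2-dim MVN: mean has 2 params, covariance has 2*3/2 = 3 unique entries.
Total dim = 2 + 3 = 5.

5


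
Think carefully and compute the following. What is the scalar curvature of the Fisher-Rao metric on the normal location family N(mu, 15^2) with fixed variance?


This family has a single free parameter, so its statistical manifold
is 1-dimensional. The Riemann curvature tensor of any 1-dimensional
Riemannian manifold vanishes identically, so R = 0.

0


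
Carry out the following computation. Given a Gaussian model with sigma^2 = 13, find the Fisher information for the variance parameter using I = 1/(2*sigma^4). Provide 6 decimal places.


Fisher information for variance: I(sigma^2) = 1/(2*sigma^4).
sigma^2 = 13, so sigma^4 = 169.
I = 1/(2*169) = 1/338 = 0.002959

0.002959


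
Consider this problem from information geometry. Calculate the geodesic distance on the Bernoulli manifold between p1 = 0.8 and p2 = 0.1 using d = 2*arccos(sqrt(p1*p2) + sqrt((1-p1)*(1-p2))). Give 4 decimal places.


Geodesic distance on Bernoulli manifold:
d(p1,p2) = 2*arccos(sqrt(p1*p2) + sqrt((1-p1)*(1-p2))).
sqrt(p1*p2) = sqrt(0.8*0.1) = 0.282843.
sqrt((1-p1)*(1-p2)) = sqrt(0.2*0.9) = 0.424264.
arg = 0.282843 + 0.424264 = 0.707107.
d = 2*arccos(0.707107) = 1.5708

1.5708


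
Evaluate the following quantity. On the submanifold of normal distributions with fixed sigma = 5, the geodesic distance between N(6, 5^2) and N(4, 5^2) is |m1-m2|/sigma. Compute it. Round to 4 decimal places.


On the fixed-variance normal subfamily, geodesic distance = |m1-m2|/sigma.
|6 - 4| = 2.
sigma = 5.
d = 2/5 = 0.4000

0.4000


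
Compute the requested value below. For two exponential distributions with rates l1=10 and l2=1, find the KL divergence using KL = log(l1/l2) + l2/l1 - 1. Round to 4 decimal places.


KL divergence for exponential family:
KL = log(l1/l2) + l2/l1 - 1.
log(10/1) = 2.302585.
1/10 = 0.1.
KL = 2.302585 + 0.1 - 1 = 1.4026

1.4026


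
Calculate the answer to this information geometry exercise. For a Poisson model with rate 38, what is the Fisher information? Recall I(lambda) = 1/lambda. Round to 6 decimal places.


Fisher information for Poisson: I(lambda) = 1/lambda.
lambda = 38.
I(lambda) = 1/38 = 0.026316

0.026316


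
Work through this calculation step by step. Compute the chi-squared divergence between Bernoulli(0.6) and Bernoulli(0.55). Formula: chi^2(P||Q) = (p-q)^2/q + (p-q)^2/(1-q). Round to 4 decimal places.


Chi-squared divergence between Bernoulli distributions:
chi^2 = (p-q)^2/q + (p-q)^2/(1-q).
p = 0.6, q = 0.55, p-q = 0.05.
(p-q)^2 = 0.0025.
term1 = 0.0025/0.55 = 0.004545.
term2 = 0.0025/0.45 = 0.005556.
chi^2 = 0.004545 + 0.005556 = 0.0101

0.0101


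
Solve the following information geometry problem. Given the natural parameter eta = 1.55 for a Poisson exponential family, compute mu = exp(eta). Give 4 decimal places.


Expectation parameter for Poisson exponential family:
mu = exp(eta).
eta = 1.55.
mu = exp(1.55) = 4.7115

4.7115


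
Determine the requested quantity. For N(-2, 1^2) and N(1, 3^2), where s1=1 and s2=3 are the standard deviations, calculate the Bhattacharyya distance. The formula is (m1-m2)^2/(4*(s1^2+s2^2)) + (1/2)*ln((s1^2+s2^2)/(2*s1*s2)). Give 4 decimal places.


Bhattacharyya distance between two Gaussians:
DB = (m1-m2)^2/(4*(s1^2+s2^2)) + (1/2)*ln((s1^2+s2^2)/(2*s1*s2)).
(m1-m2)^2 = (-3)^2 = 9.
s1^2+s2^2 = 1 + 9 = 10.
term1 = 9/40 = 0.225.
term2 = 0.5*ln(10/6.0) = 0.255413.
DB = 0.225 + 0.255413 = 0.4804

0.4804


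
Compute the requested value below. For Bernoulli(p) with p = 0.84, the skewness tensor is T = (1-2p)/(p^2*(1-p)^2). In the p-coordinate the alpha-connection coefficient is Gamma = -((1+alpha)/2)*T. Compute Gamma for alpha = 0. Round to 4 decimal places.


Skewness (Amari-Chentsov) tensor: T = (1-2p)/(p^2*(1-p)^2).
p = 0.84, 1-2p = -0.68, p^2 = 0.7056, (1-p)^2 = 0.0256.
T = -0.68/(0.7056 * 0.0256) = -37.645266.
In the p-coordinate, Gamma^(alpha) = Gamma^(0) - (alpha/2)*T with Gamma^(0) = (1/2)*g'(p) = -T/2,
so Gamma^(alpha) = -((1+alpha)/2)*T.
alpha = 0, -(1+alpha)/2 = -0.5.
Gamma = -0.5 * -37.645266 = 18.8226

18.8226


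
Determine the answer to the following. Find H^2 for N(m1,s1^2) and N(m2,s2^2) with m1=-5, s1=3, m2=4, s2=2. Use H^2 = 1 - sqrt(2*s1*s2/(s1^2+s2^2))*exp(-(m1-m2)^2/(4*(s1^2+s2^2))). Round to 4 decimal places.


Squared Hellinger distance for Gaussians:
H^2 = 1 - sqrt(2*s1*s2/(s1^2+s2^2)) * exp(-(m1-m2)^2/(4*(s1^2+s2^2))).
s1^2 = 9, s2^2 = 4, s1^2+s2^2 = 13.
sqrt(2*3*2/(13)) = 0.960769.
(m1-m2)^2 = (-9)^2 = 81.
exp(-81/(4*13)) = exp(-1.557692) = 0.210622.
H^2 = 1 - 0.960769*0.210622 = 0.7976

0.7976


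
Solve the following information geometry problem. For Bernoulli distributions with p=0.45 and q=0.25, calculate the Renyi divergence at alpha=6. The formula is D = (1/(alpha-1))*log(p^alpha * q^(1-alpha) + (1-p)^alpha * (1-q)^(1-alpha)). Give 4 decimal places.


Renyi divergence of order alpha between Bernoulli distributions:
D = (1/(alpha-1))*log(p^alpha * q^(1-alpha) + (1-p)^alpha * (1-q)^(1-alpha)).
alpha = 6, p = 0.45, q = 0.25.
p^alpha * q^(1-alpha) = 0.45^6 * 0.25^-5 = 8.503056.
(1-p)^alpha * (1-q)^(1-alpha) = 0.55^6 * 0.75^-5 = 0.116646.
sum = 8.503056 + 0.116646 = 8.619702.
D = (1/5)*log(8.619702) = 0.4308

0.4308


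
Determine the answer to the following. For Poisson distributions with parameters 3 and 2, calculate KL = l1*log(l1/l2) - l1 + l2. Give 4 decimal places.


KL divergence for Poisson:
KL = l1*log(l1/l2) - l1 + l2.
l1 = 3, l2 = 2.
log(3/2) = 0.405465.
l1*log(l1/l2) = 3 * 0.405465 = 1.216395.
KL = 1.216395 - 3 + 2 = 0.2164

0.2164


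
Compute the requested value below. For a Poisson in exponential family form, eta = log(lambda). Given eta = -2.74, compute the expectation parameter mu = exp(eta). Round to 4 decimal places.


Expectation parameter for Poisson exponential family:
mu = exp(eta).
eta = -2.74.
mu = exp(-2.74) = 0.0646

0.0646


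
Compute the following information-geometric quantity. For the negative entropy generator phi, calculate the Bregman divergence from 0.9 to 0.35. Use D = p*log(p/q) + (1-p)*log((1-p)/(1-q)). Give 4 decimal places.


Bregman divergence with negative entropy generator:
D = p*log(p/q) + (1-p)*log((1-p)/(1-q)).
p = 0.9, q = 0.35.
p*log(p/q) = 0.9*log(0.9/0.35) = 0.850015.
(1-p)*log((1-p)/(1-q)) = 0.1*log(0.1/0.65) = -0.18718.
D = 0.850015 + -0.18718 = 0.6628

0.6628


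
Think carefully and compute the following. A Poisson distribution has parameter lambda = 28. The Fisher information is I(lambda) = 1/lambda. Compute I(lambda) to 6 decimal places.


Fisher information for Poisson: I(lambda) = 1/lambda.
lambda = 28.
I(lambda) = 1/28 = 0.035714

0.035714


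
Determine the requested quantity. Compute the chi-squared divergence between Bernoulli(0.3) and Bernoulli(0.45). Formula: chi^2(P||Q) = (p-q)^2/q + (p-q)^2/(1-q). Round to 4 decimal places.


Chi-squared divergence between Bernoulli distributions:
chi^2 = (p-q)^2/q + (p-q)^2/(1-q).
p = 0.3, q = 0.45, p-q = -0.15.
(p-q)^2 = 0.0225.
term1 = 0.0225/0.45 = 0.05.
term2 = 0.0225/0.55 = 0.040909.
chi^2 = 0.05 + 0.040909 = 0.0909

0.0909


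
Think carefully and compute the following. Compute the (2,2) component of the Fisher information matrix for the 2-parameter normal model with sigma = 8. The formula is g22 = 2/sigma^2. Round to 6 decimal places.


For the 2-parameter normal family, the Fisher metric has:
  g11 = 1/sigma^2, g22 = 2/sigma^2.
sigma = 8, sigma^2 = 64.
g22 = 0.031250

0.031250


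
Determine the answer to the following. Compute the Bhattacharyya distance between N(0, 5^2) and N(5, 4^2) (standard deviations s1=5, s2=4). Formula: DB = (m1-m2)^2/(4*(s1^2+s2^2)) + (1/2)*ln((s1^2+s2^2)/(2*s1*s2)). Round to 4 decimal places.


Bhattacharyya distance between two Gaussians:
DB = (m1-m2)^2/(4*(s1^2+s2^2)) + (1/2)*ln((s1^2+s2^2)/(2*s1*s2)).
(m1-m2)^2 = (-5)^2 = 25.
s1^2+s2^2 = 25 + 16 = 41.
term1 = 25/164 = 0.152439.
term2 = 0.5*ln(41/40.0) = 0.012346.
DB = 0.152439 + 0.012346 = 0.1648

0.1648


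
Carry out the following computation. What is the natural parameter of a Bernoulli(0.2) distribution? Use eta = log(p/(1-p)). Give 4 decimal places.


Natural parameter for Bernoulli: eta = log(p/(1-p)).
p = 0.2, 1-p = 0.8.
p/(1-p) = 0.25.
eta = log(0.25) = -1.3863

-1.3863


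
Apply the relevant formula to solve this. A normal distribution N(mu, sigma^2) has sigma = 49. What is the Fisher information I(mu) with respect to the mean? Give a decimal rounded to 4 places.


The Fisher information for the mean of a normal distribution is I(mu) = 1/sigma^2.
sigma = 49, so sigma^2 = 2401.
I(mu) = 1/2401 = 0.0004

0.0004


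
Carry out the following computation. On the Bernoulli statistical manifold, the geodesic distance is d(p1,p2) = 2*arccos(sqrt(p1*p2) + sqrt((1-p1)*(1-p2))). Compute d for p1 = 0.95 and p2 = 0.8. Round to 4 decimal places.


Geodesic distance on Bernoulli manifold:
d(p1,p2) = 2*arccos(sqrt(p1*p2) + sqrt((1-p1)*(1-p2))).
sqrt(p1*p2) = sqrt(0.95*0.8) = 0.87178.
sqrt((1-p1)*(1-p2)) = sqrt(0.05*0.2) = 0.1.
arg = 0.87178 + 0.1 = 0.97178.
d = 2*arccos(0.97178) = 0.4763

0.4763
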